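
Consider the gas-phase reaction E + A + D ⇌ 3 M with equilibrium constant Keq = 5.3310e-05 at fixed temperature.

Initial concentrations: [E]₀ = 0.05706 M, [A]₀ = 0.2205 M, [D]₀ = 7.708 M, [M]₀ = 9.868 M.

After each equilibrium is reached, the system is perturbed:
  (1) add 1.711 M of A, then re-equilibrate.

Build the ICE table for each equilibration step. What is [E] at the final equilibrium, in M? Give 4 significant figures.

[E]_eq = 3.275 M

Q₀ = 9908 vs Keq = 5.3310e-05 ⇒ Q>K, reverse
Step 1:
                   E          A          D          M
  init       0.05706     0.2205      7.708      9.868
  Δ            3.227      3.227      3.227      -9.68
  eq           3.284      3.447      10.93     0.1876
  solve Keq expr → x = -3.227; check Q = 5.3310e-05
Then add 1.711 M of A.
Step 2:
                   E          A          D          M
  init         3.284      5.158      10.93     0.1876
  Δ        -0.008865  -0.008865  -0.008865    0.02659
  eq           3.275      5.149      10.93     0.2142
  solve Keq expr → x = 0.008865; check Q = 5.3310e-05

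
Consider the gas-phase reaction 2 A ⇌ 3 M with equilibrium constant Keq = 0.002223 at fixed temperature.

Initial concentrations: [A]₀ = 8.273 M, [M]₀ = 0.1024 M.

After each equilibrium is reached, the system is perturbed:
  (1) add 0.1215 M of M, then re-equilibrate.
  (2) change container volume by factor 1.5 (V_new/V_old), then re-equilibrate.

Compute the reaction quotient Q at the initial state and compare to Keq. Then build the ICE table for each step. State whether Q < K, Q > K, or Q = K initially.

Q₀ = 1.5688e-05 vs Keq = 0.002223 ⇒ Q<K, forward
Step 1:
                   A          M
  init         8.273     0.1024
  Δ          -0.2796     0.4194
  eq           7.993     0.5218
  solve Keq expr → x = 0.1398; check Q = 0.002223
Then add 0.1215 M of M.
Step 2:
                   A          M
  init         7.993     0.6433
  Δ          0.07872    -0.1181
  eq           8.072     0.5252
  solve Keq expr → x = -0.03936; check Q = 0.002223
Then change container volume by factor 1.5 (V_new/V_old).
Step 3:
                   A          M
  init         5.381     0.3501
  Δ         -0.03269    0.04904
  eq           5.349     0.3992
  solve Keq expr → x = 0.01635; check Q = 0.002223

Q₀ = 1.5688e-05; Q < K (proceeds forward)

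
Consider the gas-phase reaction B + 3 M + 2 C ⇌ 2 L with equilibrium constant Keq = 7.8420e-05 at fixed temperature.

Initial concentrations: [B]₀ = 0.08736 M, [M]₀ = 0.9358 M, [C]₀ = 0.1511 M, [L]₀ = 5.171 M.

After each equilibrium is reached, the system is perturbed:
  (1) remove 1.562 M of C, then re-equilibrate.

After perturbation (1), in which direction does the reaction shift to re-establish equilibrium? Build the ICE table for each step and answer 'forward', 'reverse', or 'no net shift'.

Q₀ = 1.6359e+04 vs Keq = 7.8420e-05 ⇒ Q>K, reverse
Step 1:
                  B         M         C         L
  I         0.08736    0.9358    0.1511     5.171
  C            2.06     6.179     4.119    -4.119
  E           2.147     7.115      4.27     1.052
  solve Keq expr → x = -2.06; check Q = 7.8420e-05
Then remove 1.562 M of C.
Step 2:
                  B         M         C         L
  I           2.147     7.115     2.708     1.052
  C          0.1226    0.3677    0.2451   -0.2451
  E            2.27     7.483     2.954    0.8065
  solve Keq expr → x = -0.1226; check Q = 7.8420e-05

Direction: reverse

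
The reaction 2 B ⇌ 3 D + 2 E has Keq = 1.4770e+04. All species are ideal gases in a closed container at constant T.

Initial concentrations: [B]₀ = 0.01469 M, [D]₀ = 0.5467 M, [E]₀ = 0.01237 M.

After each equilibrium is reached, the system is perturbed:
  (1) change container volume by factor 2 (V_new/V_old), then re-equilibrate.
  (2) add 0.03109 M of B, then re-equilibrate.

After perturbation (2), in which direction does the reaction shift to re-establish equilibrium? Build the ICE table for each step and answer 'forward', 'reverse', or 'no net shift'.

Q₀ = 0.1159 vs Keq = 1.4770e+04 ⇒ Q<K, forward
Step 1:
                    B           D           E
  init        0.01469      0.5467     0.01237
  Δ          -0.01459     0.02189     0.01459
  eq       9.5128e-05      0.5686     0.02696
  solve Keq expr → x = 0.007297; check Q = 1.4770e+04
Then change container volume by factor 2 (V_new/V_old).
Step 2:
                    B           D           E
  init     4.7564e-05      0.2843     0.01348
  Δ       -3.0705e-05  4.6058e-05  3.0705e-05
  eq       1.6859e-05      0.2843     0.01351
  solve Keq expr → x = 1.5353e-05; check Q = 1.4770e+04
Then add 0.03109 M of B.
Step 3:
                    B           D           E
  init        0.03111      0.2843     0.01351
  Δ          -0.03104     0.04656     0.03104
  eq       6.9775e-05      0.3309     0.04455
  solve Keq expr → x = 0.01552; check Q = 1.4770e+04

Direction: forward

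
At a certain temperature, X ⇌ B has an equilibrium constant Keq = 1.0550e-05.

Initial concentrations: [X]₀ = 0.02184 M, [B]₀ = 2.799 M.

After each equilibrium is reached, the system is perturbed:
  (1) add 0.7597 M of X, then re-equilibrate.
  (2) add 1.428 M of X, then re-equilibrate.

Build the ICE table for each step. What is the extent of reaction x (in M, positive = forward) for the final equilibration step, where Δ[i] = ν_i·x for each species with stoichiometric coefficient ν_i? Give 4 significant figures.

x = 1.5065e-05 M

Q₀ = 128.2 vs Keq = 1.0550e-05 ⇒ Q>K, reverse
Step 1:
                  X         B
  Initial   0.02184     2.799
  Change      2.799    -2.799
  Equil       2.821 2.9760e-05
  solve Keq expr → x = -2.799; check Q = 1.0550e-05
Then add 0.7597 M of X.
Step 2:
                  X         B
  Initial     3.581 2.9760e-05
  Change  -8.0148e-06 8.0148e-06
  Equil       3.581 3.7774e-05
  solve Keq expr → x = 8.0148e-06; check Q = 1.0550e-05
Then add 1.428 M of X.
Step 3:
                  X         B
  Initial     5.009 3.7774e-05
  Change  -1.5065e-05 1.5065e-05
  Equil       5.008 5.2840e-05
  solve Keq expr → x = 1.5065e-05; check Q = 1.0550e-05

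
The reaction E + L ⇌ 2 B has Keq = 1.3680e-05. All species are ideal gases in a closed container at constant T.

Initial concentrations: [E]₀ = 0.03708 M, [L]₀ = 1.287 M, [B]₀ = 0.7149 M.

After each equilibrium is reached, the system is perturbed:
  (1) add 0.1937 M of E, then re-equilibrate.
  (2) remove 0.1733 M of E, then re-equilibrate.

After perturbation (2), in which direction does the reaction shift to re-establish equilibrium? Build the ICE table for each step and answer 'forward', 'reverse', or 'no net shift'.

Direction: reverse

Q₀ = 10.71 vs Keq = 1.3680e-05 ⇒ Q>K, reverse
Step 1:
                  E         L         B
  Initial   0.03708     1.287    0.7149
  Change      0.356     0.356   -0.7119
  Equil       0.393     1.643  0.002972
  solve Keq expr → x = -0.356; check Q = 1.3680e-05
Then add 0.1937 M of E.
Step 2:
                  E         L         B
  Initial    0.5867     1.643  0.002972
  Change  -3.2894e-04 -3.2894e-04 6.5788e-04
  Equil      0.5864     1.643   0.00363
  solve Keq expr → x = 3.2894e-04; check Q = 1.3680e-05
Then remove 0.1733 M of E.
Step 3:
                  E         L         B
  Initial    0.4131     1.643   0.00363
  Change  2.9095e-04 2.9095e-04 -5.8190e-04
  Equil      0.4134     1.643  0.003048
  solve Keq expr → x = -2.9095e-04; check Q = 1.3680e-05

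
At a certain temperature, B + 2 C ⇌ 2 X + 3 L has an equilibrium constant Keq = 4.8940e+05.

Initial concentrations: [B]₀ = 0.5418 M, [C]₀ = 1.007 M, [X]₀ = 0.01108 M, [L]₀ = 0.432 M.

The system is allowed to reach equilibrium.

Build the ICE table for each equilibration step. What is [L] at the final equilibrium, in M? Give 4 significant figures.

Q₀ = 1.8015e-05 vs Keq = 4.8940e+05 ⇒ Q<K, forward
Step 1:
                  B         C         X         L
  init       0.5418     1.007   0.01108     0.432
  Δ         -0.4948   -0.9895    0.9895     1.484
  eq        0.04705   0.01749     1.001     1.916
  solve Keq expr → x = 0.4948; check Q = 4.8940e+05

[L]_eq = 1.916 M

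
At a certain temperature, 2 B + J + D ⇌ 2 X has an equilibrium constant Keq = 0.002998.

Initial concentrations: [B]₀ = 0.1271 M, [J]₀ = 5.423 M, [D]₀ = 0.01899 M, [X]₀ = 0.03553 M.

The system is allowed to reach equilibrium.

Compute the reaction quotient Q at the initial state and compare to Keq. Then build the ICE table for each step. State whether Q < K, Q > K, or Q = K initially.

Q₀ = 0.7588 vs Keq = 0.002998 ⇒ Q>K, reverse
Step 1:
                  B         J         D         X
  Initial    0.1271     5.423   0.01899   0.03553
  Change    0.03174   0.01587   0.01587  -0.03174
  Equil      0.1588     5.439   0.03486  0.003787
  solve Keq expr → x = -0.01587; check Q = 0.002998

Q₀ = 0.7588; Q > K (proceeds reverse)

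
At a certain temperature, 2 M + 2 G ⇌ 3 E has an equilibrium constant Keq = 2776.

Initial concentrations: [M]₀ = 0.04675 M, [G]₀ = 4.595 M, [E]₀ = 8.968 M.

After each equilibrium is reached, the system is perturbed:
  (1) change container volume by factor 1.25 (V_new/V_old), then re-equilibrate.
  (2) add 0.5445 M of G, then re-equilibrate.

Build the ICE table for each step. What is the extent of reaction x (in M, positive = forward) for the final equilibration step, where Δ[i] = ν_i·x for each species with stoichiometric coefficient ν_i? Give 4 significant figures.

x = 0.005831 M

Q₀ = 1.5630e+04 vs Keq = 2776 ⇒ Q>K, reverse
Step 1:
                  M         G         E
  Initial   0.04675     4.595     8.968
  Change    0.06105   0.06105  -0.09158
  Equil      0.1078     4.656     8.876
  solve Keq expr → x = -0.03053; check Q = 2776
Then change container volume by factor 1.25 (V_new/V_old).
Step 2:
                  M         G         E
  Initial   0.08624     3.725     7.101
  Change   0.009637  0.009637  -0.01446
  Equil     0.09588     3.734     7.087
  solve Keq expr → x = -0.004819; check Q = 2776
Then add 0.5445 M of G.
Step 3:
                  M         G         E
  Initial   0.09588     4.279     7.087
  Change   -0.01166  -0.01166   0.01749
  Equil     0.08422     4.267     7.104
  solve Keq expr → x = 0.005831; check Q = 2776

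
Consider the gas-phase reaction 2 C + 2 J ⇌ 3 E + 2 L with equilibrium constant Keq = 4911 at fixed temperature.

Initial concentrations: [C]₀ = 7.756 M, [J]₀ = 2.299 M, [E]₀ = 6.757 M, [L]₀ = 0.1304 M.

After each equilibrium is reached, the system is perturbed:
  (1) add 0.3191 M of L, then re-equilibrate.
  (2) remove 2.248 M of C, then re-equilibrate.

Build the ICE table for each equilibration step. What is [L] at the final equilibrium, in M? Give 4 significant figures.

Q₀ = 0.0165 vs Keq = 4911 ⇒ Q<K, forward
Step 1:
                   C          J          E          L
  I            7.756      2.299      6.757     0.1304
  C            -2.12      -2.12      3.181       2.12
  E            5.636     0.1785      9.938      2.251
  solve Keq expr → x = 1.06; check Q = 4911
Then add 0.3191 M of L.
Step 2:
                   C          J          E          L
  I            5.636     0.1785      9.938       2.57
  C          0.02181    0.02181   -0.03271   -0.02181
  E            5.657     0.2004      9.905      2.548
  solve Keq expr → x = -0.0109; check Q = 4911
Then remove 2.248 M of C.
Step 3:
                   C          J          E          L
  I            3.409     0.2004      9.905      2.548
  C           0.1023     0.1023    -0.1534    -0.1023
  E            3.512     0.3027      9.752      2.446
  solve Keq expr → x = -0.05115; check Q = 4911

[L]_eq = 2.446 M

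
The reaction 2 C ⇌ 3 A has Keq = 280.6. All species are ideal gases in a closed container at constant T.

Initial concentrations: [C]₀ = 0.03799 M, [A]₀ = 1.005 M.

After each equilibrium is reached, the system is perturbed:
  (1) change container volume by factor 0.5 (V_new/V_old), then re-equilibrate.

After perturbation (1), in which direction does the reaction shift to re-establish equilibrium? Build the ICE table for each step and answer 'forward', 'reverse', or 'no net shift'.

Direction: reverse

Q₀ = 703.3 vs Keq = 280.6 ⇒ Q>K, reverse
Step 1:
                    C           A
  Initial     0.03799       1.005
  Change      0.01954    -0.02932
  Equil       0.05753      0.9757
  solve Keq expr → x = -0.009772; check Q = 280.6
Then change container volume by factor 0.5 (V_new/V_old).
Step 2:
                    C           A
  Initial      0.1151       1.951
  Change      0.04018    -0.06027
  Equil        0.1552       1.891
  solve Keq expr → x = -0.02009; check Q = 280.6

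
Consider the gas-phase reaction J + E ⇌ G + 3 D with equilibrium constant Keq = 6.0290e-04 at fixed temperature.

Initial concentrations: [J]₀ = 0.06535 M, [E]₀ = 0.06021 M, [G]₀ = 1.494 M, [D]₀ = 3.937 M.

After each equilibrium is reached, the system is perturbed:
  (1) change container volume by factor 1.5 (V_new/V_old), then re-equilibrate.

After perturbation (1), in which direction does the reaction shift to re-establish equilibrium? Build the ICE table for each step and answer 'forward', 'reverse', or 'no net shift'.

Direction: forward

Q₀ = 2.3170e+04 vs Keq = 6.0290e-04 ⇒ Q>K, reverse
Step 1:
                    J           E           G           D
  init        0.06535     0.06021       1.494       3.937
  Δ             1.258       1.258      -1.258      -3.773
  eq            1.323       1.318      0.2365      0.1644
  solve Keq expr → x = -1.258; check Q = 6.0290e-04
Then change container volume by factor 1.5 (V_new/V_old).
Step 2:
                    J           E           G           D
  init         0.8819      0.8785      0.1576      0.1096
  Δ          -0.01001    -0.01001     0.01001     0.03003
  eq           0.8719      0.8685      0.1677      0.1396
  solve Keq expr → x = 0.01001; check Q = 6.0290e-04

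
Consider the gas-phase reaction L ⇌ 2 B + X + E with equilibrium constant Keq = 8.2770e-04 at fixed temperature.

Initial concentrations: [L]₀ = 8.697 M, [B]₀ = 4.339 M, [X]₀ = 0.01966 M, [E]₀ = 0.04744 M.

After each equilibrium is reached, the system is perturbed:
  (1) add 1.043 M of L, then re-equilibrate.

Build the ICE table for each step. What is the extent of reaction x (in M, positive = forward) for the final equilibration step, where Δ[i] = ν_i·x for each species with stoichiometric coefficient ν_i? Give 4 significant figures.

x = 9.3438e-04 M

Q₀ = 0.002019 vs Keq = 8.2770e-04 ⇒ Q>K, reverse
Step 1:
                    L           B           X           E
  I             8.697       4.339     0.01966     0.04744
  C          0.009486    -0.01897   -0.009486   -0.009486
  E             8.706        4.32     0.01017     0.03795
  solve Keq expr → x = -0.009486; check Q = 8.2770e-04
Then add 1.043 M of L.
Step 2:
                    L           B           X           E
  I             9.749        4.32     0.01017     0.03795
  C       -9.3438e-04    0.001869  9.3438e-04  9.3438e-04
  E             9.749       4.322     0.01111     0.03889
  solve Keq expr → x = 9.3438e-04; check Q = 8.2770e-04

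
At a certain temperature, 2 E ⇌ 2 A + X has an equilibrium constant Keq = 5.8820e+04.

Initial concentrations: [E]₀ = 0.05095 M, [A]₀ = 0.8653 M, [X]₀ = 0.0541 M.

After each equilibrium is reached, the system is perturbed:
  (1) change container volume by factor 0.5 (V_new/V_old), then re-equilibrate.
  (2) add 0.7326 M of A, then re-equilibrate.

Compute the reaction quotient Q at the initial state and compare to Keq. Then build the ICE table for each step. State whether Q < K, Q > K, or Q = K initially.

Q₀ = 15.6 vs Keq = 5.8820e+04 ⇒ Q<K, forward
Step 1:
                  E         A         X
  Initial   0.05095    0.8653    0.0541
  Change   -0.04989   0.04989   0.02494
  Equil    0.001061    0.9152   0.07904
  solve Keq expr → x = 0.02494; check Q = 5.8820e+04
Then change container volume by factor 0.5 (V_new/V_old).
Step 2:
                  E         A         X
  Initial  0.002122      1.83    0.1581
  Change  8.7332e-04 -8.7332e-04 -4.3666e-04
  Equil    0.002995      1.83    0.1577
  solve Keq expr → x = -4.3666e-04; check Q = 5.8820e+04
Then add 0.7326 M of A.
Step 3:
                  E         A         X
  Initial  0.002995     2.562    0.1577
  Change    0.00119  -0.00119 -5.9476e-04
  Equil    0.004185     2.561    0.1571
  solve Keq expr → x = -5.9476e-04; check Q = 5.8820e+04

Q₀ = 15.6; Q < K (proceeds forward)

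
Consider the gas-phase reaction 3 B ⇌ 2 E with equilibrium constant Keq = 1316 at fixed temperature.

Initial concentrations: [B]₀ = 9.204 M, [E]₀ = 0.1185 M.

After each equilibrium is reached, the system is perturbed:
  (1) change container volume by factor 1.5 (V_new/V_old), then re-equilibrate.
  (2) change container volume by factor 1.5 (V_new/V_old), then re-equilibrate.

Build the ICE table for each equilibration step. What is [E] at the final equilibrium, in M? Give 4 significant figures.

Q₀ = 1.8010e-05 vs Keq = 1316 ⇒ Q<K, forward
Step 1:
                    B           E
  init          9.204      0.1185
  Δ            -8.901       5.934
  eq           0.3031       6.052
  solve Keq expr → x = 2.967; check Q = 1316
Then change container volume by factor 1.5 (V_new/V_old).
Step 2:
                    B           E
  init          0.202       4.035
  Δ           0.02851    -0.01901
  eq           0.2306       4.016
  solve Keq expr → x = -0.009504; check Q = 1316
Then change container volume by factor 1.5 (V_new/V_old).
Step 3:
                    B           E
  init         0.1537       2.677
  Δ           0.02161    -0.01441
  eq           0.1753       2.663
  solve Keq expr → x = -0.007204; check Q = 1316

[E]_eq = 2.663 M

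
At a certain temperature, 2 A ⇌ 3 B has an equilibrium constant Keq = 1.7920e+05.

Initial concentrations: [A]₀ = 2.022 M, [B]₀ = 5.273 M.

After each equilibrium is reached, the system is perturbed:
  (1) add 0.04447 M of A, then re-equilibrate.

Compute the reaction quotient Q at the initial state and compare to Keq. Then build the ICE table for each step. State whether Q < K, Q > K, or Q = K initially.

Q₀ = 35.86 vs Keq = 1.7920e+05 ⇒ Q<K, forward
Step 1:
                   A          B
  init         2.022      5.273
  Δ           -1.966      2.949
  eq          0.0557      8.222
  solve Keq expr → x = 0.9832; check Q = 1.7920e+05
Then add 0.04447 M of A.
Step 2:
                   A          B
  init        0.1002      8.222
  Δ          -0.0438     0.0657
  eq         0.05637      8.288
  solve Keq expr → x = 0.0219; check Q = 1.7920e+05

Q₀ = 35.86; Q < K (proceeds forward)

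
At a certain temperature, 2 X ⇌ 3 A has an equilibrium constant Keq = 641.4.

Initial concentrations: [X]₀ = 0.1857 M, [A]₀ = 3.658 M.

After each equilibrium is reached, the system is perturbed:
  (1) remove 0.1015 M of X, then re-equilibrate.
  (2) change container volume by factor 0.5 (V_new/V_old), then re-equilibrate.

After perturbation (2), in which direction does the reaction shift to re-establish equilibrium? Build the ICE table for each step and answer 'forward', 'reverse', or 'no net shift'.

Direction: reverse

Q₀ = 1419 vs Keq = 641.4 ⇒ Q>K, reverse
Step 1:
                    X           A
  init         0.1857       3.658
  Δ           0.07749     -0.1162
  eq           0.2632       3.542
  solve Keq expr → x = -0.03874; check Q = 641.4
Then remove 0.1015 M of X.
Step 2:
                    X           A
  init         0.1617       3.542
  Δ           0.08708     -0.1306
  eq           0.2488       3.411
  solve Keq expr → x = -0.04354; check Q = 641.4
Then change container volume by factor 0.5 (V_new/V_old).
Step 3:
                    X           A
  init         0.4975       6.822
  Δ            0.1676     -0.2513
  eq           0.6651       6.571
  solve Keq expr → x = -0.08378; check Q = 641.4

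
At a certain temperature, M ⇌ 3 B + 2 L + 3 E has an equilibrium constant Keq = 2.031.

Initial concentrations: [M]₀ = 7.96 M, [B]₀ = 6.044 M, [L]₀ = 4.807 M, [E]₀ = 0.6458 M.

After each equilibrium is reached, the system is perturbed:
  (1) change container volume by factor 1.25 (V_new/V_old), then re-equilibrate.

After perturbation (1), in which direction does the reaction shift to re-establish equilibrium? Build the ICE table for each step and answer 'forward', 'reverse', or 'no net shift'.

Q₀ = 172.6 vs Keq = 2.031 ⇒ Q>K, reverse
Step 1:
                  M         B         L         E
  init         7.96     6.044     4.807    0.6458
  Δ          0.1592   -0.4777   -0.3185   -0.4777
  eq          8.119     5.566     4.489    0.1681
  solve Keq expr → x = -0.1592; check Q = 2.031
Then change container volume by factor 1.25 (V_new/V_old).
Step 2:
                  M         B         L         E
  init        6.495     4.453     3.591    0.1344
  Δ        -0.02833   0.08498   0.05665   0.08498
  eq          6.467     4.538     3.647    0.2194
  solve Keq expr → x = 0.02833; check Q = 2.031

Direction: forward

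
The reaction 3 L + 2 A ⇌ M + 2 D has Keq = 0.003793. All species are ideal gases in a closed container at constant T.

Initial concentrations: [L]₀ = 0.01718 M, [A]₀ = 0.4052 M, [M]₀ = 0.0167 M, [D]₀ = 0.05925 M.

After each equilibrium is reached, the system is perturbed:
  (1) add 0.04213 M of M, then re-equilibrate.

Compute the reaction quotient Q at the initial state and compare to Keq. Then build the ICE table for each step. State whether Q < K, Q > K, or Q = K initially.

Q₀ = 70.42 vs Keq = 0.003793 ⇒ Q>K, reverse
Step 1:
                    L           A           M           D
  init        0.01718      0.4052      0.0167     0.05925
  Δ           0.04919     0.03279     -0.0164    -0.03279
  eq          0.06637       0.438  3.0387e-04     0.02646
  solve Keq expr → x = -0.0164; check Q = 0.003793
Then add 0.04213 M of M.
Step 2:
                    L           A           M           D
  init        0.06637       0.438     0.04243     0.02646
  Δ           0.03229     0.02153    -0.01076    -0.02153
  eq          0.09866      0.4595     0.03167    0.004928
  solve Keq expr → x = -0.01076; check Q = 0.003793

Q₀ = 70.42; Q > K (proceeds reverse)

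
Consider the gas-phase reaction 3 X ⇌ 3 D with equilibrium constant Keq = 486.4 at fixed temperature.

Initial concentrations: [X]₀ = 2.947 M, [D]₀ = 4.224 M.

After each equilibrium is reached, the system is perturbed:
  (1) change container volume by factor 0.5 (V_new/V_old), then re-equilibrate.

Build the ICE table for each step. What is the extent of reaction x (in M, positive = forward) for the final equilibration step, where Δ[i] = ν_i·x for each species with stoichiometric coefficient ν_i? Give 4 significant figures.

x = 0 M

Q₀ = 2.945 vs Keq = 486.4 ⇒ Q<K, forward
Step 1:
                    X           D
  init          2.947       4.224
  Δ            -2.138       2.138
  eq            0.809       6.362
  solve Keq expr → x = 0.7127; check Q = 486.4
Then change container volume by factor 0.5 (V_new/V_old).
Step 2:
                    X           D
  init          1.618       12.72
  Δ                 0           0
  eq            1.618       12.72
  solve Keq expr → x = 0; check Q = 486.4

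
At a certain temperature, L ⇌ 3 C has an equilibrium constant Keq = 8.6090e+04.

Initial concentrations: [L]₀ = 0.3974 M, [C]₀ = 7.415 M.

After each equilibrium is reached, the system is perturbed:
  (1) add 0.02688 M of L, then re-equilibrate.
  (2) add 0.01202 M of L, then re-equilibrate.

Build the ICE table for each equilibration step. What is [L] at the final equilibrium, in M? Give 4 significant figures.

[L]_eq = 0.007652 M

Q₀ = 1026 vs Keq = 8.6090e+04 ⇒ Q<K, forward
Step 1:
                  L         C
  Initial    0.3974     7.415
  Change      -0.39      1.17
  Equil     0.00735     8.585
  solve Keq expr → x = 0.39; check Q = 8.6090e+04
Then add 0.02688 M of L.
Step 2:
                  L         C
  Initial   0.03423     8.585
  Change   -0.02667   0.08002
  Equil    0.007558     8.665
  solve Keq expr → x = 0.02667; check Q = 8.6090e+04
Then add 0.01202 M of L.
Step 3:
                  L         C
  Initial   0.01958     8.665
  Change   -0.01193   0.03578
  Equil    0.007652     8.701
  solve Keq expr → x = 0.01193; check Q = 8.6090e+04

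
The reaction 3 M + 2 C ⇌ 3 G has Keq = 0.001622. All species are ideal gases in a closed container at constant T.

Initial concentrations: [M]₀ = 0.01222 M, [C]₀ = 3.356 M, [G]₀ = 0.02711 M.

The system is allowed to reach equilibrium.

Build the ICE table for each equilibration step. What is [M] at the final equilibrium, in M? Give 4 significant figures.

Q₀ = 0.9695 vs Keq = 0.001622 ⇒ Q>K, reverse
Step 1:
                    M           C           G
  I           0.01222       3.356     0.02711
  C           0.01889      0.0126    -0.01889
  E           0.03111       3.369    0.008215
  solve Keq expr → x = -0.006298; check Q = 0.001622

[M]_eq = 0.03111 M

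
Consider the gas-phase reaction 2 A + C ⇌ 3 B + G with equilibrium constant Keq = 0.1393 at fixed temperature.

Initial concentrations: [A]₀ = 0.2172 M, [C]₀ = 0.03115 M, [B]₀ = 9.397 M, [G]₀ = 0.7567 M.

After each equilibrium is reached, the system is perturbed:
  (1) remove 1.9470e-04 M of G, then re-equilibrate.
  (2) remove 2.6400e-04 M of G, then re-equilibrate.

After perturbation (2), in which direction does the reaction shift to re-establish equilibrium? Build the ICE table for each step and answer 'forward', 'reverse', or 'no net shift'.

Direction: forward

Q₀ = 4.2728e+05 vs Keq = 0.1393 ⇒ Q>K, reverse
Step 1:
                  A         C         B         G
  Initial    0.2172   0.03115     9.397    0.7567
  Change      1.512    0.7558    -2.267   -0.7558
  Equil       1.729    0.7869      7.13 9.0403e-04
  solve Keq expr → x = -0.7558; check Q = 0.1393
Then remove 1.9470e-04 M of G.
Step 2:
                  A         C         B         G
  Initial     1.729    0.7869      7.13 7.0933e-04
  Change  -3.8770e-04 -1.9385e-04 5.8155e-04 1.9385e-04
  Equil       1.728    0.7868      7.13 9.0318e-04
  solve Keq expr → x = 1.9385e-04; check Q = 0.1393
Then remove 2.6400e-04 M of G.
Step 3:
                  A         C         B         G
  Initial     1.728    0.7868      7.13 6.3918e-04
  Change  -5.2570e-04 -2.6285e-04 7.8855e-04 2.6285e-04
  Equil       1.728    0.7865     7.131 9.0203e-04
  solve Keq expr → x = 2.6285e-04; check Q = 0.1393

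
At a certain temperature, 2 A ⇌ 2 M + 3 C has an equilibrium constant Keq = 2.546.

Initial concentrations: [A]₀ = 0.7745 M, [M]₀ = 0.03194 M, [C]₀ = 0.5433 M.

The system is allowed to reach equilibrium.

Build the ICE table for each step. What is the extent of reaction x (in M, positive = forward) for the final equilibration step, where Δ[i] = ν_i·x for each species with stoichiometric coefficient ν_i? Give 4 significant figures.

Q₀ = 2.7274e-04 vs Keq = 2.546 ⇒ Q<K, forward
Step 1:
                   A          M          C
  I           0.7745    0.03194     0.5433
  C          -0.4178     0.4178     0.6267
  E           0.3567     0.4497       1.17
  solve Keq expr → x = 0.2089; check Q = 2.546

x = 0.2089 M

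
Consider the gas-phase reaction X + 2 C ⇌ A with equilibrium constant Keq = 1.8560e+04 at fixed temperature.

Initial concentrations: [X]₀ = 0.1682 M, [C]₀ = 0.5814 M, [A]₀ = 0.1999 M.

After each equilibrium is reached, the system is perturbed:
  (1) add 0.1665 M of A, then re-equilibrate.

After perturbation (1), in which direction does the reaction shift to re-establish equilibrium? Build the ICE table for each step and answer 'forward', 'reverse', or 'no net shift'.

Q₀ = 3.516 vs Keq = 1.8560e+04 ⇒ Q<K, forward
Step 1:
                    X           C           A
  init         0.1682      0.5814      0.1999
  Δ           -0.1679     -0.3357      0.1679
  eq       3.2835e-04      0.2457      0.3678
  solve Keq expr → x = 0.1679; check Q = 1.8560e+04
Then add 0.1665 M of A.
Step 2:
                    X           C           A
  init     3.2835e-04      0.2457      0.5343
  Δ        1.4738e-04  2.9476e-04 -1.4738e-04
  eq       4.7574e-04       0.246      0.5341
  solve Keq expr → x = -1.4738e-04; check Q = 1.8560e+04

Direction: reverse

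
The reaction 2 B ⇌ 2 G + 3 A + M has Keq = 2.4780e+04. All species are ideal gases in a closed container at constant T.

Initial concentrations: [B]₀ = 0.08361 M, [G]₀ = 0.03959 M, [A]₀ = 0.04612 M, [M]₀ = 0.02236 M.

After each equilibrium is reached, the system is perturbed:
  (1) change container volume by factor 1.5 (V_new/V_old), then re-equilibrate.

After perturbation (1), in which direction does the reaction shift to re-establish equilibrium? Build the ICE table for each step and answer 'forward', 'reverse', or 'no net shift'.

Q₀ = 4.9181e-07 vs Keq = 2.4780e+04 ⇒ Q<K, forward
Step 1:
                   B          G          A          M
  init       0.08361    0.03959    0.04612    0.02236
  Δ          -0.0836     0.0836     0.1254     0.0418
  eq      1.4079e-05     0.1232     0.1715    0.06416
  solve Keq expr → x = 0.0418; check Q = 2.4780e+04
Then change container volume by factor 1.5 (V_new/V_old).
Step 2:
                   B          G          A          M
  init    9.3863e-06    0.08212     0.1143    0.04277
  Δ       -5.2138e-06 5.2138e-06 7.8207e-06 2.6069e-06
  eq      4.1725e-06    0.08213     0.1144    0.04277
  solve Keq expr → x = 2.6069e-06; check Q = 2.4780e+04

Direction: forward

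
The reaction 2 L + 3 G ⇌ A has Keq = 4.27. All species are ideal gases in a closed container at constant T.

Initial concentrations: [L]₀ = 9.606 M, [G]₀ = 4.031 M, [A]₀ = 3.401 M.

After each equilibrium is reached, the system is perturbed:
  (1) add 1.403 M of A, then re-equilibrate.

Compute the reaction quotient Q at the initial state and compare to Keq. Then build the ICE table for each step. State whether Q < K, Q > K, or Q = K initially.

Q₀ = 5.6271e-04; Q < K (proceeds forward)

Q₀ = 5.6271e-04 vs Keq = 4.27 ⇒ Q<K, forward
Step 1:
                  L         G         A
  I           9.606     4.031     3.401
  C          -2.502    -3.753     1.251
  E           7.104    0.2784     4.652
  solve Keq expr → x = 1.251; check Q = 4.27
Then add 1.403 M of A.
Step 2:
                  L         G         A
  I           7.104    0.2784     6.055
  C         0.01664   0.02496 -0.008319
  E           7.121    0.3034     6.047
  solve Keq expr → x = -0.008319; check Q = 4.27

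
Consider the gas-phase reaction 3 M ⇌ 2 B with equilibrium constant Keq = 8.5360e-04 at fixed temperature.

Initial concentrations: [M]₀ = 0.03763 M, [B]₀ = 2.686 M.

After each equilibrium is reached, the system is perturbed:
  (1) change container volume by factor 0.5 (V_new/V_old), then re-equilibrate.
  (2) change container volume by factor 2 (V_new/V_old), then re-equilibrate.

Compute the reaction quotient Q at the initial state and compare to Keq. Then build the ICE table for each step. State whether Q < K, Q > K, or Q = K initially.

Q₀ = 1.3540e+05 vs Keq = 8.5360e-04 ⇒ Q>K, reverse
Step 1:
                   M          B
  init       0.03763      2.686
  Δ            3.711     -2.474
  eq           3.749      0.212
  solve Keq expr → x = -1.237; check Q = 8.5360e-04
Then change container volume by factor 0.5 (V_new/V_old).
Step 2:
                   M          B
  init         7.497     0.4241
  Δ          -0.2236      0.149
  eq           7.274     0.5731
  solve Keq expr → x = 0.07452; check Q = 8.5360e-04
Then change container volume by factor 2 (V_new/V_old).
Step 3:
                   M          B
  init         3.637     0.2866
  Δ           0.1118   -0.07452
  eq           3.749      0.212
  solve Keq expr → x = -0.03726; check Q = 8.5360e-04

Q₀ = 1.3540e+05; Q > K (proceeds reverse)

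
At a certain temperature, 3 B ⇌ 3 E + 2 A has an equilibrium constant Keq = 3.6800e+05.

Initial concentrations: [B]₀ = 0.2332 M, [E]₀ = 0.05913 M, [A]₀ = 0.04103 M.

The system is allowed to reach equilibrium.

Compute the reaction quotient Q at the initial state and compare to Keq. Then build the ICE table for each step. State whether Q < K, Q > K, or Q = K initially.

Q₀ = 2.7444e-05 vs Keq = 3.6800e+05 ⇒ Q<K, forward
Step 1:
                  B         E         A
  init       0.2332   0.05913   0.04103
  Δ         -0.2318    0.2318    0.1546
  eq       0.001368     0.291    0.1956
  solve Keq expr → x = 0.07728; check Q = 3.6800e+05

Q₀ = 2.7444e-05; Q < K (proceeds forward)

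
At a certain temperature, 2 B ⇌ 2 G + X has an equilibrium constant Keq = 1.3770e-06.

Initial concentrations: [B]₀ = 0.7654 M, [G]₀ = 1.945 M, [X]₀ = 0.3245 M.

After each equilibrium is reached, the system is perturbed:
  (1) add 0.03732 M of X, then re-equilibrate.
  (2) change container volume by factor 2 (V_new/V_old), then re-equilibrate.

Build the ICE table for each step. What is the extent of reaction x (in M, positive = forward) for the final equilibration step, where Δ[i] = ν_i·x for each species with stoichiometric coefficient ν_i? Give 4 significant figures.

Q₀ = 2.095 vs Keq = 1.3770e-06 ⇒ Q>K, reverse
Step 1:
                    B           G           X
  init         0.7654       1.945      0.3245
  Δ             0.649      -0.649     -0.3245
  eq            1.414       1.296  1.6401e-06
  solve Keq expr → x = -0.3245; check Q = 1.3770e-06
Then add 0.03732 M of X.
Step 2:
                    B           G           X
  init          1.414       1.296     0.03732
  Δ           0.07464    -0.07464    -0.03732
  eq            1.489       1.221  2.0467e-06
  solve Keq expr → x = -0.03732; check Q = 1.3770e-06
Then change container volume by factor 2 (V_new/V_old).
Step 3:
                    B           G           X
  init         0.7445      0.6107  1.0233e-06
  Δ       -2.0466e-06  2.0466e-06  1.0233e-06
  eq           0.7445      0.6107  2.0467e-06
  solve Keq expr → x = 1.0233e-06; check Q = 1.3770e-06

x = 1.0233e-06 M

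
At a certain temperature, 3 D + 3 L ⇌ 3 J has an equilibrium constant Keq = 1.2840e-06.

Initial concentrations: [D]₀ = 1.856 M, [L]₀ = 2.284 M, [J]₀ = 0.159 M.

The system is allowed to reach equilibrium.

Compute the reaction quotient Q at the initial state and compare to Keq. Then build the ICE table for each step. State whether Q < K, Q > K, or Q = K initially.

Q₀ = 5.2768e-05; Q > K (proceeds reverse)

Q₀ = 5.2768e-05 vs Keq = 1.2840e-06 ⇒ Q>K, reverse
Step 1:
                    D           L           J
  init          1.856       2.284       0.159
  Δ            0.1079      0.1079     -0.1079
  eq            1.964       2.392     0.05106
  solve Keq expr → x = -0.03598; check Q = 1.2840e-06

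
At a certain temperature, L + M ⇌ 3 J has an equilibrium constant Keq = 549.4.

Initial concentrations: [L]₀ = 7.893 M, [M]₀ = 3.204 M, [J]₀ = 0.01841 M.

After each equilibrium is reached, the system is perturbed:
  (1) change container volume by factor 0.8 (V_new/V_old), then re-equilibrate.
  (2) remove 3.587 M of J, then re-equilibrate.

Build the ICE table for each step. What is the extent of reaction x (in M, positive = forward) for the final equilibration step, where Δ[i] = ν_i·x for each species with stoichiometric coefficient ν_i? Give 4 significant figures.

x = 0.2239 M

Q₀ = 2.4673e-07 vs Keq = 549.4 ⇒ Q<K, forward
Step 1:
                  L         M         J
  I           7.893     3.204   0.01841
  C          -2.948    -2.948     8.844
  E           4.945    0.2562     8.862
  solve Keq expr → x = 2.948; check Q = 549.4
Then change container volume by factor 0.8 (V_new/V_old).
Step 2:
                  L         M         J
  I           6.181    0.3202     11.08
  C         0.05795   0.05795   -0.1739
  E           6.239    0.3782      10.9
  solve Keq expr → x = -0.05795; check Q = 549.4
Then remove 3.587 M of J.
Step 3:
                  L         M         J
  I           6.239    0.3782     7.317
  C         -0.2239   -0.2239    0.6717
  E           6.015    0.1542     7.988
  solve Keq expr → x = 0.2239; check Q = 549.4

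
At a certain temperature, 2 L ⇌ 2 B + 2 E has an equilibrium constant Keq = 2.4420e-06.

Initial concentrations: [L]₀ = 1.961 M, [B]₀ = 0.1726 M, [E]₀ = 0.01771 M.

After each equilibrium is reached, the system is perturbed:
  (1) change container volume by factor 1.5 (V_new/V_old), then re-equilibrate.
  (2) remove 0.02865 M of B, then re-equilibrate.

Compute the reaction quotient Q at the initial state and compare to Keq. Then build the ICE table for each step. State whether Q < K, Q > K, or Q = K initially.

Q₀ = 2.4298e-06; Q < K (proceeds forward)

Q₀ = 2.4298e-06 vs Keq = 2.4420e-06 ⇒ Q<K, forward
Step 1:
                  L         B         E
  I           1.961    0.1726   0.01771
  C       -4.0065e-05 4.0065e-05 4.0065e-05
  E           1.961    0.1726   0.01775
  solve Keq expr → x = 2.0033e-05; check Q = 2.4420e-06
Then change container volume by factor 1.5 (V_new/V_old).
Step 2:
                  L         B         E
  I           1.307    0.1151   0.01183
  C       -0.005098  0.005098  0.005098
  E           1.302    0.1202   0.01693
  solve Keq expr → x = 0.002549; check Q = 2.4420e-06
Then remove 0.02865 M of B.
Step 3:
                  L         B         E
  I           1.302   0.09154   0.01693
  C       -0.004245  0.004245  0.004245
  E           1.298   0.09579   0.02118
  solve Keq expr → x = 0.002122; check Q = 2.4420e-06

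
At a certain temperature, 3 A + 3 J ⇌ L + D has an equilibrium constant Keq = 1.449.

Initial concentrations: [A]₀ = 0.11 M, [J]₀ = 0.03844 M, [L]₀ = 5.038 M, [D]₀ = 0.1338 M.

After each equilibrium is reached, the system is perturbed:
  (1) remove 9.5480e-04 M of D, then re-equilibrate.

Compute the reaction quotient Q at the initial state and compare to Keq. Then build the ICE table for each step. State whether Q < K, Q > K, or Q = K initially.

Q₀ = 8.9163e+06; Q > K (proceeds reverse)

Q₀ = 8.9163e+06 vs Keq = 1.449 ⇒ Q>K, reverse
Step 1:
                  A         J         L         D
  I            0.11   0.03844     5.038    0.1338
  C          0.3924    0.3924   -0.1308   -0.1308
  E          0.5024    0.4309     4.907  0.002995
  solve Keq expr → x = -0.1308; check Q = 1.449
Then remove 9.5480e-04 M of D.
Step 2:
                  A         J         L         D
  I          0.5024    0.4309     4.907   0.00204
  C       -0.002568 -0.002568 8.5616e-04 8.5616e-04
  E          0.4998    0.4283     4.908  0.002896
  solve Keq expr → x = 8.5616e-04; check Q = 1.449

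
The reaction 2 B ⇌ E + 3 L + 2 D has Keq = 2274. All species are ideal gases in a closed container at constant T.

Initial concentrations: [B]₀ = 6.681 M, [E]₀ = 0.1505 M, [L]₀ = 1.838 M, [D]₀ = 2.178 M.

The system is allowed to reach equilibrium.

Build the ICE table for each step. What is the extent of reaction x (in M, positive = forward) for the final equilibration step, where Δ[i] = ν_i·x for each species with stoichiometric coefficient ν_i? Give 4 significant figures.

x = 1.764 M

Q₀ = 0.09931 vs Keq = 2274 ⇒ Q<K, forward
Step 1:
                   B          E          L          D
  init         6.681     0.1505      1.838      2.178
  Δ           -3.528      1.764      5.292      3.528
  eq           3.153      1.915       7.13      5.706
  solve Keq expr → x = 1.764; check Q = 2274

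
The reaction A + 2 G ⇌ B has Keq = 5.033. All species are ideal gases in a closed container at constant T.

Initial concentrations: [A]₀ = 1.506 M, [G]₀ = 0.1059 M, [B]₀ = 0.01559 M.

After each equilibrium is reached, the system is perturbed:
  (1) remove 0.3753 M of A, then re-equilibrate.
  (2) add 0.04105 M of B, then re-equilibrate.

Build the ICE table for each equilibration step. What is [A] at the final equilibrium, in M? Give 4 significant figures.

Q₀ = 0.9231 vs Keq = 5.033 ⇒ Q<K, forward
Step 1:
                  A         G         B
  init        1.506    0.1059   0.01559
  Δ        -0.01897  -0.03794   0.01897
  eq          1.487   0.06796   0.03456
  solve Keq expr → x = 0.01897; check Q = 5.033
Then remove 0.3753 M of A.
Step 2:
                  A         G         B
  init        1.112   0.06796   0.03456
  Δ        0.003325   0.00665 -0.003325
  eq          1.115   0.07461   0.03124
  solve Keq expr → x = -0.003325; check Q = 5.033
Then add 0.04105 M of B.
Step 3:
                  A         G         B
  init        1.115   0.07461   0.07229
  Δ         0.01354   0.02709  -0.01354
  eq          1.129    0.1017   0.05874
  solve Keq expr → x = -0.01354; check Q = 5.033

[A]_eq = 1.129 M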